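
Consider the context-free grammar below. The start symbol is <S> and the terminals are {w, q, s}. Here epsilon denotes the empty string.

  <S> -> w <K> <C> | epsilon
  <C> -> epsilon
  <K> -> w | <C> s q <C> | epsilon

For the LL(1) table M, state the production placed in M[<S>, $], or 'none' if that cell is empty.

FIRST(<S>): from <S>->w <K> <C> we get {w}; from <S>->epsilon we get {epsilon}. So FIRST(<S>) = {epsilon, w}.
FIRST(<C>): from <C>->epsilon we get {epsilon}. So FIRST(<C>) = {epsilon}.
FIRST(<K>): from <K>->w we get {w}; from <K>-><C> s q <C> we get {s}; from <K>->epsilon we get {epsilon}. So FIRST(<K>) = {epsilon, s, w}.
FOLLOW(<S>) includes $ since <S> is the start symbol.
FOLLOW(<S>): <S> appears on no right-hand side. Thus FOLLOW(<S>) = {$}.
For <S> -> w <K> <C>: FIRST(w <K> <C>) = {w}, so it goes in M[<S>, t] for t ∈ {w}.
For <S> -> epsilon: FIRST(epsilon) = {epsilon}, so it goes in M[<S>, t] for t ∈ {}; since epsilon ∈ FIRST, also for every t ∈ FOLLOW(<S>) = {$}.

<S> -> epsilon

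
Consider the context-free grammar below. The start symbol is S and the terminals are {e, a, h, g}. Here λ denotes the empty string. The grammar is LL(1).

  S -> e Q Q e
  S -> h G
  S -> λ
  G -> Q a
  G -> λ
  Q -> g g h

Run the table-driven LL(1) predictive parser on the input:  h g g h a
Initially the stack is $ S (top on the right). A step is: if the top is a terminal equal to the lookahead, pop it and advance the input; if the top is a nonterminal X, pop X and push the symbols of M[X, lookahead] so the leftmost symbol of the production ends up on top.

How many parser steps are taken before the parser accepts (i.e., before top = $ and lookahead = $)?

8

     Stack      Input        Action
  1  $ S        h g g h a $  expand S -> h G
  2  $ G h      h g g h a $  match h
  3  $ G        g g h a $    expand G -> Q a
  4  $ a Q      g g h a $    expand Q -> g g h
  5  $ a h g g  g g h a $    match g
  6  $ a h g    g h a $      match g
  7  $ a h      h a $        match h
  8  $ a        a $          match a
Accept reached after 8 steps.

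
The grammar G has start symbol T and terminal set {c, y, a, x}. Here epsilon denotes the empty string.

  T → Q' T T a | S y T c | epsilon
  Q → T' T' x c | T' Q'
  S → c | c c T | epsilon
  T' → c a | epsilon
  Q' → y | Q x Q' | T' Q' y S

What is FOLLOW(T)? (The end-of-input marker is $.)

FIRST(S): from S→c we get {c}; from S→c c T we get {c}; from S→epsilon we get {epsilon}. So FIRST(S) = {epsilon, c}.
FIRST(T'): from T'→c a we get {c}; from T'→epsilon we get {epsilon}. So FIRST(T') = {epsilon, c}.
FIRST(T): from T→Q' T T a we get {c, x, y}; from T→S y T c we get {c, y}; from T→epsilon we get {epsilon}. So FIRST(T) = {epsilon, c, x, y}.
FIRST(Q): from Q→T' T' x c we get {c, x}; from Q→T' Q' we get {c, x, y}. So FIRST(Q) = {c, x, y}.
FIRST(Q'): from Q'→y we get {y}; from Q'→Q x Q' we get {c, x, y}; from Q'→T' Q' y S we get {c, x, y}. So FIRST(Q') = {c, x, y}.
FOLLOW(T) includes $ since T is the start symbol.
FOLLOW(Q): in Q'→Q x Q', Q is followed by x Q' with FIRST {x}. Thus FOLLOW(Q) = {x}.
FOLLOW(T'): in Q→T' T' x c (occurrence 1), T' is followed by T' x c with FIRST {c, x}; in Q→T' T' x c (occurrence 2), T' is followed by x c with FIRST {x}; in Q→T' Q', T' is followed by Q' with FIRST {c, x, y}; in Q'→T' Q' y S, T' is followed by Q' y S with FIRST {c, x, y}. Thus FOLLOW(T') = {c, x, y}.
FOLLOW(Q'): in T→Q' T T a, Q' is followed by T T a with FIRST {a, c, x, y}; in Q→T' Q', the suffix after Q' is empty, so FOLLOW(Q') ⊇ FOLLOW(Q) = {x}; in Q'→Q x Q', the suffix after Q' is empty (adds nothing new); in Q'→T' Q' y S, Q' is followed by y S with FIRST {y}. Thus FOLLOW(Q') = {a, c, x, y}.
FOLLOW(S): in T→S y T c, S is followed by y T c with FIRST {y}; in Q'→T' Q' y S, the suffix after S is empty, so FOLLOW(S) ⊇ FOLLOW(Q') = {a, c, x, y}. Thus FOLLOW(S) = {a, c, x, y}.
FOLLOW(T): in T→Q' T T a (occurrence 1), T is followed by T a with FIRST {a, c, x, y}; in T→Q' T T a (occurrence 2), T is followed by a with FIRST {a}; in T→S y T c, T is followed by c with FIRST {c}; in S→c c T, the suffix after T is empty, so FOLLOW(T) ⊇ FOLLOW(S) = {a, c, x, y}. Thus FOLLOW(T) = {$, a, c, x, y}.

{$, a, c, x, y}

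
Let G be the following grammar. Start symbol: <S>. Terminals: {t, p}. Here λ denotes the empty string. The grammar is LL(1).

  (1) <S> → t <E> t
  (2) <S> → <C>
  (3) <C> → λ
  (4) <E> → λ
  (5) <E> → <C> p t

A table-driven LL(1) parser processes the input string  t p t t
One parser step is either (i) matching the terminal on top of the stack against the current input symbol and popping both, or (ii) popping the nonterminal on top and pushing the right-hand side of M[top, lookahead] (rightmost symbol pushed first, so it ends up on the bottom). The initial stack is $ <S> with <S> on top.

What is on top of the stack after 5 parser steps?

t

step 1: stack=$ <S>  input=t p t t $  — expand <S> → t <E> t
step 2: stack=$ t <E> t  input=t p t t $  — match t
step 3: stack=$ t <E>  input=p t t $  — expand <E> → <C> p t
step 4: stack=$ t t p <C>  input=p t t $  — expand <C> → λ
step 5: stack=$ t t p  input=p t t $  — match p
Stack after step 5: $ t t (top = t).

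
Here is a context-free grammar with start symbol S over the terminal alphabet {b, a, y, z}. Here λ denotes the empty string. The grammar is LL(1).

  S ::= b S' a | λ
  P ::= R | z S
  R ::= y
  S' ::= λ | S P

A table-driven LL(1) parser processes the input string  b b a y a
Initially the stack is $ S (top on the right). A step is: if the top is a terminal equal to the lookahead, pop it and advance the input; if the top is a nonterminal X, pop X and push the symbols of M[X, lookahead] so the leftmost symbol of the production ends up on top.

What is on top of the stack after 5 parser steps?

S'

step 1: stack=$ S  input=b b a y a $  — expand S ::= b S' a
step 2: stack=$ a S' b  input=b b a y a $  — match b
step 3: stack=$ a S'  input=b a y a $  — expand S' ::= S P
step 4: stack=$ a P S  input=b a y a $  — expand S ::= b S' a
step 5: stack=$ a P a S' b  input=b a y a $  — match b
Stack after step 5: $ a P a S' (top = S').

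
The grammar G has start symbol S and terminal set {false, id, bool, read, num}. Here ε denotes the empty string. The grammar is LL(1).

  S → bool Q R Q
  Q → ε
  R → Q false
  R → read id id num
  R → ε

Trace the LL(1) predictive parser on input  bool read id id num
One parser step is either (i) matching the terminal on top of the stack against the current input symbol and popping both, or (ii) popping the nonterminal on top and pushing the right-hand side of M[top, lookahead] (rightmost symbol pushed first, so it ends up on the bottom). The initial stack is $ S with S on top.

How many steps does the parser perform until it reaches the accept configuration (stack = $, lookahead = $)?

     Stack               Input                  Action
  1  $ S                 bool read id id num $  expand S → bool Q R Q
  2  $ Q R Q bool        bool read id id num $  match bool
  3  $ Q R Q             read id id num $       expand Q → ε
  4  $ Q R               read id id num $       expand R → read id id num
  5  $ Q num id id read  read id id num $       match read
  6  $ Q num id id       id id num $            match id
  7  $ Q num id          id num $               match id
  8  $ Q num             num $                  match num
  9  $ Q                 $                      expand Q → ε
Accept reached after 9 steps.

9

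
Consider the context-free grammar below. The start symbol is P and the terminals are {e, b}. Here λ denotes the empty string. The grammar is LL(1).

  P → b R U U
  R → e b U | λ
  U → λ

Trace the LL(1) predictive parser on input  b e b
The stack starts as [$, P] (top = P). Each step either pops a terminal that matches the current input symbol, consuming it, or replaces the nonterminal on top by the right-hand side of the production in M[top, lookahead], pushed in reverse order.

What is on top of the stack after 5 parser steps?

U

step 1: stack=$ P  input=b e b $  — expand P → b R U U
step 2: stack=$ U U R b  input=b e b $  — match b
step 3: stack=$ U U R  input=e b $  — expand R → e b U
step 4: stack=$ U U U b e  input=e b $  — match e
step 5: stack=$ U U U b  input=b $  — match b
Stack after step 5: $ U U U (top = U).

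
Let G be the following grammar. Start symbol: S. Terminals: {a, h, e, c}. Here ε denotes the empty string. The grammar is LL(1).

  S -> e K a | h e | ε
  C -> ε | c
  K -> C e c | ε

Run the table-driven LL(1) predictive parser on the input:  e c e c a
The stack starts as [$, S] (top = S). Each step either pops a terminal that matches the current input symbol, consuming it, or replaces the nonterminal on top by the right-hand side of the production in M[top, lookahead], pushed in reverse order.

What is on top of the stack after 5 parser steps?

e

step 1: stack=$ S  input=e c e c a $  — expand S -> e K a
step 2: stack=$ a K e  input=e c e c a $  — match e
step 3: stack=$ a K  input=c e c a $  — expand K -> C e c
step 4: stack=$ a c e C  input=c e c a $  — expand C -> c
step 5: stack=$ a c e c  input=c e c a $  — match c
Stack after step 5: $ a c e (top = e).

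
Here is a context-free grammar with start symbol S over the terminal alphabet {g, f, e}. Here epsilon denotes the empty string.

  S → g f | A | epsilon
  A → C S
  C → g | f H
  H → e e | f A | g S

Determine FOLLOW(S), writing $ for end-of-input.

FIRST(C): from C→g we get {g}; from C→f H we get {f}. So FIRST(C) = {f, g}.
FIRST(H): from H→e e we get {e}; from H→f A we get {f}; from H→g S we get {g}. So FIRST(H) = {e, f, g}.
FIRST(A): from A→C S we get {f, g}. So FIRST(A) = {f, g}.
FIRST(S): from S→g f we get {g}; from S→A we get {f, g}; from S→epsilon we get {epsilon}. So FIRST(S) = {epsilon, f, g}.
FOLLOW(S) includes $ since S is the start symbol.
FOLLOW(S): in A→C S, the suffix after S is empty, so FOLLOW(S) ⊇ FOLLOW(A) = {$, f, g}; in H→g S, the suffix after S is empty, so FOLLOW(S) ⊇ FOLLOW(H) = {$, f, g}. Thus FOLLOW(S) = {$, f, g}.
FOLLOW(A): in S→A, the suffix after A is empty, so FOLLOW(A) ⊇ FOLLOW(S) = {$, f, g}; in H→f A, the suffix after A is empty, so FOLLOW(A) ⊇ FOLLOW(H) = {$, f, g}. Thus FOLLOW(A) = {$, f, g}.
FOLLOW(C): in A→C S, C is followed by S with FIRST {epsilon, f, g}; in A→C S, the suffix after C is nullable, so FOLLOW(C) ⊇ FOLLOW(A) = {$, f, g}. Thus FOLLOW(C) = {$, f, g}.
FOLLOW(H): in C→f H, the suffix after H is empty, so FOLLOW(H) ⊇ FOLLOW(C) = {$, f, g}. Thus FOLLOW(H) = {$, f, g}.

{$, f, g}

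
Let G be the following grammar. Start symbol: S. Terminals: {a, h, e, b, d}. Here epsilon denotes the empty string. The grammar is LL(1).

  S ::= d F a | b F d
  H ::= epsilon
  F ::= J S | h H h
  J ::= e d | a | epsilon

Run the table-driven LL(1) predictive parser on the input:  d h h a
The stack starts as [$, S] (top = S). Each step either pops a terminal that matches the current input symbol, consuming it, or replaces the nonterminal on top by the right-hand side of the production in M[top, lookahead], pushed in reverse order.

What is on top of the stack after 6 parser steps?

step 1: stack=$ S  input=d h h a $  — expand S ::= d F a
step 2: stack=$ a F d  input=d h h a $  — match d
step 3: stack=$ a F  input=h h a $  — expand F ::= h H h
step 4: stack=$ a h H h  input=h h a $  — match h
step 5: stack=$ a h H  input=h a $  — expand H ::= epsilon
step 6: stack=$ a h  input=h a $  — match h
Stack after step 6: $ a (top = a).

a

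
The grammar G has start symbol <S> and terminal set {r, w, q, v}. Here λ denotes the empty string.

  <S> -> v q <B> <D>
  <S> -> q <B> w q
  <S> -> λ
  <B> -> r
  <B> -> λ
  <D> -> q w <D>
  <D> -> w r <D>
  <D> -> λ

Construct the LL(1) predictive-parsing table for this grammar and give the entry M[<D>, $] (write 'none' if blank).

<D> -> λ

FIRST(<S>): from <S>->v q <B> <D> we get {v}; from <S>->q <B> w q we get {q}; from <S>->λ we get {λ}. So FIRST(<S>) = {λ, q, v}.
FIRST(<B>): from <B>->r we get {r}; from <B>->λ we get {λ}. So FIRST(<B>) = {λ, r}.
FIRST(<D>): from <D>->q w <D> we get {q}; from <D>->w r <D> we get {w}; from <D>->λ we get {λ}. So FIRST(<D>) = {λ, q, w}.
FOLLOW(<S>) includes $ since <S> is the start symbol.
FOLLOW(<S>): <S> appears on no right-hand side. Thus FOLLOW(<S>) = {$}.
FOLLOW(<D>): in <S>->v q <B> <D>, the suffix after <D> is empty, so FOLLOW(<D>) ⊇ FOLLOW(<S>) = {$}; in <D>->q w <D>, the suffix after <D> is empty (adds nothing new); in <D>->w r <D>, the suffix after <D> is empty (adds nothing new). Thus FOLLOW(<D>) = {$}.
For <D> -> q w <D>: FIRST(q w <D>) = {q}, so it goes in M[<D>, t] for t ∈ {q}.
For <D> -> w r <D>: FIRST(w r <D>) = {w}, so it goes in M[<D>, t] for t ∈ {w}.
For <D> -> λ: FIRST(λ) = {λ}, so it goes in M[<D>, t] for t ∈ {}; since λ ∈ FIRST, also for every t ∈ FOLLOW(<D>) = {$}.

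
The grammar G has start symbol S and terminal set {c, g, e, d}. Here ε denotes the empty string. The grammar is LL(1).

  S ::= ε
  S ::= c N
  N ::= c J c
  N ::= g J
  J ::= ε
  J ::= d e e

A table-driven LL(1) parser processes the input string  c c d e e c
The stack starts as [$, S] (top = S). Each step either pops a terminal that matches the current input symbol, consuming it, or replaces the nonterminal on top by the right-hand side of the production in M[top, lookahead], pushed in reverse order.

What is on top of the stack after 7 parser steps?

e

step 1: stack=$ S  input=c c d e e c $  — expand S ::= c N
step 2: stack=$ N c  input=c c d e e c $  — match c
step 3: stack=$ N  input=c d e e c $  — expand N ::= c J c
step 4: stack=$ c J c  input=c d e e c $  — match c
step 5: stack=$ c J  input=d e e c $  — expand J ::= d e e
step 6: stack=$ c e e d  input=d e e c $  — match d
step 7: stack=$ c e e  input=e e c $  — match e
Stack after step 7: $ c e (top = e).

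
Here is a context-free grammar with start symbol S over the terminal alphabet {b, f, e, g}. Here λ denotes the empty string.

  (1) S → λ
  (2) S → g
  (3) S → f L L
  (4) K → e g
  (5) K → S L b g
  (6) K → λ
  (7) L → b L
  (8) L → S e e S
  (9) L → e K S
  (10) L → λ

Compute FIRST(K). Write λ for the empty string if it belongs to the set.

{λ, b, e, f, g}

FIRST(S) = {λ, f, g}
FIRST(L) = {λ, b, e, f, g}  (via S e e S)
FIRST(K) = {λ, b, e, f, g}  (via S L b g)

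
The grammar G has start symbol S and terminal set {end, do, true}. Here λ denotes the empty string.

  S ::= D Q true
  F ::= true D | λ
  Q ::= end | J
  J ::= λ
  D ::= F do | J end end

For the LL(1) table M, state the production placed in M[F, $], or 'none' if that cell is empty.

none

FIRST(F): from F::=true D we get {true}; from F::=λ we get {λ}. So FIRST(F) = {λ, true}.
FIRST(J): from J::=λ we get {λ}. So FIRST(J) = {λ}.
FIRST(Q): from Q::=end we get {end}; from Q::=J we get {λ}. So FIRST(Q) = {λ, end}.
FIRST(D): from D::=F do we get {do, true}; from D::=J end end we get {end}. So FIRST(D) = {do, end, true}.
FIRST(S): from S::=D Q true we get {do, end, true}. So FIRST(S) = {do, end, true}.
FOLLOW(S) includes $ since S is the start symbol.
FOLLOW(F): in D::=F do, F is followed by do with FIRST {do}. Thus FOLLOW(F) = {do}.
For F ::= true D: FIRST(true D) = {true}, so it goes in M[F, t] for t ∈ {true}.
For F ::= λ: FIRST(λ) = {λ}, so it goes in M[F, t] for t ∈ {}; since λ ∈ FIRST, also for every t ∈ FOLLOW(F) = {do}.
None of these place a production in M[F, $].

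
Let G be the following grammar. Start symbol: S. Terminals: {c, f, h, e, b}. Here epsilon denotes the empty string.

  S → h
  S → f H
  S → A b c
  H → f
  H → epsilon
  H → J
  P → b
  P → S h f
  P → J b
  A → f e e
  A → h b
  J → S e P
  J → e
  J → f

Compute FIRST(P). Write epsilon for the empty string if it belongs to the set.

FIRST(A) = {f, h}
FIRST(S) = {f, h}  (via A b c)
FIRST(J) = {e, f, h}  (via S e P)
FIRST(H) = {epsilon, e, f, h}  (via J)
FIRST(P) = {b, e, f, h}  (via S h f, J b)

{b, e, f, h}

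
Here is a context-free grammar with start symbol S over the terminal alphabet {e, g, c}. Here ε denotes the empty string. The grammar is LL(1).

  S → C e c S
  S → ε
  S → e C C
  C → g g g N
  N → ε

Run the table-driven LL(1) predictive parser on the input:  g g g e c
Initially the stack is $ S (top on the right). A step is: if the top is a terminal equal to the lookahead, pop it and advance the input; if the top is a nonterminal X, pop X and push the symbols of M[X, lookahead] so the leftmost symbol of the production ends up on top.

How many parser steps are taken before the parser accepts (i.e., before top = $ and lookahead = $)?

9

     Stack            Input        Action
  1  $ S              g g g e c $  expand S → C e c S
  2  $ S c e C        g g g e c $  expand C → g g g N
  3  $ S c e N g g g  g g g e c $  match g
  4  $ S c e N g g    g g e c $    match g
  5  $ S c e N g      g e c $      match g
  6  $ S c e N        e c $        expand N → ε
  7  $ S c e          e c $        match e
  8  $ S c            c $          match c
  9  $ S              $            expand S → ε
Accept reached after 9 steps.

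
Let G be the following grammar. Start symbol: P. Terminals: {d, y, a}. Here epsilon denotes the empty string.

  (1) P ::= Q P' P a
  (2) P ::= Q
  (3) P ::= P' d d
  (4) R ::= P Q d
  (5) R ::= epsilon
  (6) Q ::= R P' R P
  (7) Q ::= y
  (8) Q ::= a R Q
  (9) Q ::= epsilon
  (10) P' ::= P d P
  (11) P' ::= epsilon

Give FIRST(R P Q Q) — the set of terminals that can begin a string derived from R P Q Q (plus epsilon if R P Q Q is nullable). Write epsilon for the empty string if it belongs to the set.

FIRST(P) = {epsilon, a, d, y}  (via Q P' P a, Q, P' d d)
FIRST(P') = {epsilon, a, d, y}  (via P d P)
FIRST(R) = {epsilon, a, d, y}  (via P Q d)
FIRST(Q) = {epsilon, a, d, y}  (via R P' R P)
FIRST(R P Q Q): take FIRST of each symbol in turn, carrying on past any symbol whose FIRST contains epsilon; result {epsilon, a, d, y}.

{epsilon, a, d, y}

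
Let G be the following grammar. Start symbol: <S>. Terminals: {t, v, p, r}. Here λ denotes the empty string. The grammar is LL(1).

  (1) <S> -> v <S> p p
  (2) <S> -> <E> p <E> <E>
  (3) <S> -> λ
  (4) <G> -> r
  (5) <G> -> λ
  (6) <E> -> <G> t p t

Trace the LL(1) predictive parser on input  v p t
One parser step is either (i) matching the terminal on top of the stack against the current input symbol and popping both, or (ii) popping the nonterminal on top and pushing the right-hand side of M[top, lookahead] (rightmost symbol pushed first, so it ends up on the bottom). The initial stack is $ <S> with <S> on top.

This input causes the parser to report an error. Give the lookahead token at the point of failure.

     Stack        Input    Action
  1  $ <S>        v p t $  expand <S> -> v <S> p p
  2  $ p p <S> v  v p t $  match v
  3  $ p p <S>    p t $    expand <S> -> λ
  4  $ p p        p t $    match p
  5  $ p          t $      error: top is terminal p but lookahead is t

t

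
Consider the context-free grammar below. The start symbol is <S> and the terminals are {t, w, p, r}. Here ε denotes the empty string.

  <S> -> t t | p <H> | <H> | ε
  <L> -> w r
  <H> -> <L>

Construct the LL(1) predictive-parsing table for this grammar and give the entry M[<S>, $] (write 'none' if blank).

<S> -> ε

FIRST(<L>): from <L>->w r we get {w}. So FIRST(<L>) = {w}.
FIRST(<H>): from <H>-><L> we get {w}. So FIRST(<H>) = {w}.
FIRST(<S>): from <S>->t t we get {t}; from <S>->p <H> we get {p}; from <S>-><H> we get {w}; from <S>->ε we get {ε}. So FIRST(<S>) = {ε, p, t, w}.
FOLLOW(<S>) includes $ since <S> is the start symbol.
FOLLOW(<S>): <S> appears on no right-hand side. Thus FOLLOW(<S>) = {$}.
For <S> -> t t: FIRST(t t) = {t}, so it goes in M[<S>, t] for t ∈ {t}.
For <S> -> p <H>: FIRST(p <H>) = {p}, so it goes in M[<S>, t] for t ∈ {p}.
For <S> -> <H>: FIRST(<H>) = {w}, so it goes in M[<S>, t] for t ∈ {w}.
For <S> -> ε: FIRST(ε) = {ε}, so it goes in M[<S>, t] for t ∈ {}; since ε ∈ FIRST, also for every t ∈ FOLLOW(<S>) = {$}.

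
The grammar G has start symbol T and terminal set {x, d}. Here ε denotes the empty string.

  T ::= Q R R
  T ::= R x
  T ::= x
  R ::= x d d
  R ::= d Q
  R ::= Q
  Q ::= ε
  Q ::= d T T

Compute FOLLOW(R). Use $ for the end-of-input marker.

{$, d, x}

FIRST(Q) = {ε, d}
FIRST(R) = {ε, d, x}  (via Q)
FIRST(T) = {ε, d, x}  (via Q R R, R x)
FOLLOW(T) includes $ since T is the start symbol.
FOLLOW(T): in Q::=d T T (occurrence 1), T is followed by T with FIRST {ε, d, x}; in Q::=d T T (occurrence 1), the suffix after T is nullable, so FOLLOW(T) ⊇ FOLLOW(Q) = {$, d, x}; in Q::=d T T (occurrence 2), the suffix after T is empty, so FOLLOW(T) ⊇ FOLLOW(Q) = {$, d, x}. Thus FOLLOW(T) = {$, d, x}.
FOLLOW(R): in T::=Q R R (occurrence 1), R is followed by R with FIRST {ε, d, x}; in T::=Q R R (occurrence 1), the suffix after R is nullable, so FOLLOW(R) ⊇ FOLLOW(T) = {$, d, x}; in T::=Q R R (occurrence 2), the suffix after R is empty, so FOLLOW(R) ⊇ FOLLOW(T) = {$, d, x}; in T::=R x, R is followed by x with FIRST {x}. Thus FOLLOW(R) = {$, d, x}.
FOLLOW(Q): in T::=Q R R, Q is followed by R R with FIRST {ε, d, x}; in T::=Q R R, the suffix after Q is nullable, so FOLLOW(Q) ⊇ FOLLOW(T) = {$, d, x}; in R::=d Q, the suffix after Q is empty, so FOLLOW(Q) ⊇ FOLLOW(R) = {$, d, x}; in R::=Q, the suffix after Q is empty, so FOLLOW(Q) ⊇ FOLLOW(R) = {$, d, x}. Thus FOLLOW(Q) = {$, d, x}.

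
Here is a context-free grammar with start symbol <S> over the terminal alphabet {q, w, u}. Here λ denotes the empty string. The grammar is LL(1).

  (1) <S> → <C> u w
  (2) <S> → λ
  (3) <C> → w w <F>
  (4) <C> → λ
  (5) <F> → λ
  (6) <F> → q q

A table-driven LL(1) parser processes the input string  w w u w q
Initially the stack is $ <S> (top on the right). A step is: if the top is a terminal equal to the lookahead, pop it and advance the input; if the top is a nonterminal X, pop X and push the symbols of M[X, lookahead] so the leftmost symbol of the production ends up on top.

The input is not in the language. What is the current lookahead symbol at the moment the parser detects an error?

     Stack          Input        Action
  1  $ <S>          w w u w q $  expand <S> → <C> u w
  2  $ w u <C>      w w u w q $  expand <C> → w w <F>
  3  $ w u <F> w w  w w u w q $  match w
  4  $ w u <F> w    w u w q $    match w
  5  $ w u <F>      u w q $      expand <F> → λ
  6  $ w u          u w q $      match u
  7  $ w            w q $        match w
  8  $              q $          error: stack empty but input remains

q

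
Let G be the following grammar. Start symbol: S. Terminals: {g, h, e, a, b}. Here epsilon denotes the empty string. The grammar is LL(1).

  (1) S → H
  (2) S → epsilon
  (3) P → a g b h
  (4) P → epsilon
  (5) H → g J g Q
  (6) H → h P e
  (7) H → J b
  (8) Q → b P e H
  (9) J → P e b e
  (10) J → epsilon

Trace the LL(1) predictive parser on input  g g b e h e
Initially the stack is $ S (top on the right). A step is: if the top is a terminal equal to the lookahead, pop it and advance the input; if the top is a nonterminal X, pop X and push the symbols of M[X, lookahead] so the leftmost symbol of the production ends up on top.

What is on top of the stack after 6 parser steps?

b

     Stack      Input          Action
  1  $ S        g g b e h e $  expand S → H
  2  $ H        g g b e h e $  expand H → g J g Q
  3  $ Q g J g  g g b e h e $  match g
  4  $ Q g J    g b e h e $    expand J → epsilon
  5  $ Q g      g b e h e $    match g
  6  $ Q        b e h e $      expand Q → b P e H
Stack after step 6: $ H e P b (top = b).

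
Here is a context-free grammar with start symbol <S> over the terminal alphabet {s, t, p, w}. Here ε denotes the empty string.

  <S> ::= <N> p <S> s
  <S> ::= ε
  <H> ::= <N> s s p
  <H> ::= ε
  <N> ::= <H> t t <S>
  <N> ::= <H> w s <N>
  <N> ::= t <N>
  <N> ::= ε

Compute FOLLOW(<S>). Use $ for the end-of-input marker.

FIRST(<S>) = {ε, p, s, t, w}  (via <N> p <S> s)
FIRST(<H>) = {ε, s, t, w}  (via <N> s s p)
FIRST(<N>) = {ε, s, t, w}  (via <H> t t <S>, <H> w s <N>)
FOLLOW(<S>) includes $ since <S> is the start symbol.
FOLLOW(<H>): in <N>::=<H> t t <S>, <H> is followed by t t <S> with FIRST {t}; in <N>::=<H> w s <N>, <H> is followed by w s <N> with FIRST {w}. Thus FOLLOW(<H>) = {t, w}.
FOLLOW(<N>): in <S>::=<N> p <S> s, <N> is followed by p <S> s with FIRST {p}; in <H>::=<N> s s p, <N> is followed by s s p with FIRST {s}; in <N>::=<H> w s <N>, the suffix after <N> is empty (adds nothing new); in <N>::=t <N>, the suffix after <N> is empty (adds nothing new). Thus FOLLOW(<N>) = {p, s}.
FOLLOW(<S>): in <S>::=<N> p <S> s, <S> is followed by s with FIRST {s}; in <N>::=<H> t t <S>, the suffix after <S> is empty, so FOLLOW(<S>) ⊇ FOLLOW(<N>) = {p, s}. Thus FOLLOW(<S>) = {$, p, s}.

{$, p, s}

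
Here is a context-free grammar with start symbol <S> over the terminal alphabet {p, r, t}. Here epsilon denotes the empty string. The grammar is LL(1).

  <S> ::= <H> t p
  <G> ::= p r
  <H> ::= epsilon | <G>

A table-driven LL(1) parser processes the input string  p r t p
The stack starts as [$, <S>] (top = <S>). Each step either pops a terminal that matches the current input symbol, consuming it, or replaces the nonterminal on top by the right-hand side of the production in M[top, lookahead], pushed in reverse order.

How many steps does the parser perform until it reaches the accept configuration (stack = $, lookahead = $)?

7

step 1: stack=$ <S>  input=p r t p $  — expand <S> ::= <H> t p
step 2: stack=$ p t <H>  input=p r t p $  — expand <H> ::= <G>
step 3: stack=$ p t <G>  input=p r t p $  — expand <G> ::= p r
step 4: stack=$ p t r p  input=p r t p $  — match p
step 5: stack=$ p t r  input=r t p $  — match r
step 6: stack=$ p t  input=t p $  — match t
step 7: stack=$ p  input=p $  — match p
Accept reached after 7 steps.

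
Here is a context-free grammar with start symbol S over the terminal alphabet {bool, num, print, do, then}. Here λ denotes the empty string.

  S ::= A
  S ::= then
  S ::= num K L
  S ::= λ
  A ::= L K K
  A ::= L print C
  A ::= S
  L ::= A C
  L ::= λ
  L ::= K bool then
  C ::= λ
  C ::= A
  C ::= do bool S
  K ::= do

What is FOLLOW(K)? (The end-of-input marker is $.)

{$, bool, do, num, print, then}

FIRST(K) = {do}
FIRST(S) = {λ, do, num, print, then}  (via A)
FIRST(A) = {λ, do, num, print, then}  (via L K K, L print C, S)
FIRST(C) = {λ, do, num, print, then}  (via A)
FIRST(L) = {λ, do, num, print, then}  (via A C, K bool then)
FOLLOW(S) includes $ since S is the start symbol.
FOLLOW(S): in A::=S, the suffix after S is empty, so FOLLOW(S) ⊇ FOLLOW(A) = {$, do, num, print, then}; in C::=do bool S, the suffix after S is empty, so FOLLOW(S) ⊇ FOLLOW(C) = {$, do, num, print, then}. Thus FOLLOW(S) = {$, do, num, print, then}.
FOLLOW(L): in S::=num K L, the suffix after L is empty, so FOLLOW(L) ⊇ FOLLOW(S) = {$, do, num, print, then}; in A::=L K K, L is followed by K K with FIRST {do}; in A::=L print C, L is followed by print C with FIRST {print}. Thus FOLLOW(L) = {$, do, num, print, then}.
FOLLOW(A): in S::=A, the suffix after A is empty, so FOLLOW(A) ⊇ FOLLOW(S) = {$, do, num, print, then}; in L::=A C, A is followed by C with FIRST {λ, do, num, print, then}; in L::=A C, the suffix after A is nullable, so FOLLOW(A) ⊇ FOLLOW(L) = {$, do, num, print, then}; in C::=A, the suffix after A is empty, so FOLLOW(A) ⊇ FOLLOW(C) = {$, do, num, print, then}. Thus FOLLOW(A) = {$, do, num, print, then}.
FOLLOW(C): in A::=L print C, the suffix after C is empty, so FOLLOW(C) ⊇ FOLLOW(A) = {$, do, num, print, then}; in L::=A C, the suffix after C is empty, so FOLLOW(C) ⊇ FOLLOW(L) = {$, do, num, print, then}. Thus FOLLOW(C) = {$, do, num, print, then}.
FOLLOW(K): in S::=num K L, K is followed by L with FIRST {λ, do, num, print, then}; in S::=num K L, the suffix after K is nullable, so FOLLOW(K) ⊇ FOLLOW(S) = {$, do, num, print, then}; in A::=L K K (occurrence 1), K is followed by K with FIRST {do}; in A::=L K K (occurrence 2), the suffix after K is empty, so FOLLOW(K) ⊇ FOLLOW(A) = {$, do, num, print, then}; in L::=K bool then, K is followed by bool then with FIRST {bool}. Thus FOLLOW(K) = {$, bool, do, num, print, then}.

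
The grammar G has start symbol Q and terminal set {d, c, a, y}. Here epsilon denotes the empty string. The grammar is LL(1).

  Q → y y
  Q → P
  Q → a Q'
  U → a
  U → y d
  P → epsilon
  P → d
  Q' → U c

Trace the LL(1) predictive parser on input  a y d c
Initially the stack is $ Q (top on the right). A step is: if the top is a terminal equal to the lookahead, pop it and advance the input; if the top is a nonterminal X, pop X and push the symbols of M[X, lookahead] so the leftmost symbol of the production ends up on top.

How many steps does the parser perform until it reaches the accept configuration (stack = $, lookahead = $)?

step 1: stack=$ Q  input=a y d c $  — expand Q → a Q'
step 2: stack=$ Q' a  input=a y d c $  — match a
step 3: stack=$ Q'  input=y d c $  — expand Q' → U c
step 4: stack=$ c U  input=y d c $  — expand U → y d
step 5: stack=$ c d y  input=y d c $  — match y
step 6: stack=$ c d  input=d c $  — match d
step 7: stack=$ c  input=c $  — match c
Accept reached after 7 steps.

7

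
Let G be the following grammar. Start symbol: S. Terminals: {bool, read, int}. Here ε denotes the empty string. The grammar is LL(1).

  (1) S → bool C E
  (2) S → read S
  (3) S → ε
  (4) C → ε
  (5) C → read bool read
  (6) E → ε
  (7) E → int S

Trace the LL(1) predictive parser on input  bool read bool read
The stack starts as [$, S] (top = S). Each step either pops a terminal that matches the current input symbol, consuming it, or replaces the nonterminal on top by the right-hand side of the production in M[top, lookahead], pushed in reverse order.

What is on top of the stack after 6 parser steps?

     Stack               Input                  Action
  1  $ S                 bool read bool read $  expand S → bool C E
  2  $ E C bool          bool read bool read $  match bool
  3  $ E C               read bool read $       expand C → read bool read
  4  $ E read bool read  read bool read $       match read
  5  $ E read bool       bool read $            match bool
  6  $ E read            read $                 match read
Stack after step 6: $ E (top = E).

E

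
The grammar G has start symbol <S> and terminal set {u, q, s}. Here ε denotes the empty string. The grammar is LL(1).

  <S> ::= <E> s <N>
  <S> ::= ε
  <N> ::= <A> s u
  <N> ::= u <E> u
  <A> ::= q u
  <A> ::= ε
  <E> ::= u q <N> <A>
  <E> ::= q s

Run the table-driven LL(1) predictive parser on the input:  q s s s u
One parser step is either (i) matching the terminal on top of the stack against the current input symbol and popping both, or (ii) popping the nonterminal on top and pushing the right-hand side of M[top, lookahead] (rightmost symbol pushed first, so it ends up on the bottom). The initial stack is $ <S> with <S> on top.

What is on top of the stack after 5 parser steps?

<N>

step 1: stack=$ <S>  input=q s s s u $  — expand <S> ::= <E> s <N>
step 2: stack=$ <N> s <E>  input=q s s s u $  — expand <E> ::= q s
step 3: stack=$ <N> s s q  input=q s s s u $  — match q
step 4: stack=$ <N> s s  input=s s s u $  — match s
step 5: stack=$ <N> s  input=s s u $  — match s
Stack after step 5: $ <N> (top = <N>).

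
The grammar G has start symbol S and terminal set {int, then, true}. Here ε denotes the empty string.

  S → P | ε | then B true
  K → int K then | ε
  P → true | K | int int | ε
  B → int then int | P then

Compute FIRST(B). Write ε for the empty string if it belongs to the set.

{int, then, true}

FIRST(K) = {ε, int}
FIRST(P) = {ε, int, true}  (via K)
FIRST(S) = {ε, int, then, true}  (via P)
FIRST(B) = {int, then, true}  (via P then)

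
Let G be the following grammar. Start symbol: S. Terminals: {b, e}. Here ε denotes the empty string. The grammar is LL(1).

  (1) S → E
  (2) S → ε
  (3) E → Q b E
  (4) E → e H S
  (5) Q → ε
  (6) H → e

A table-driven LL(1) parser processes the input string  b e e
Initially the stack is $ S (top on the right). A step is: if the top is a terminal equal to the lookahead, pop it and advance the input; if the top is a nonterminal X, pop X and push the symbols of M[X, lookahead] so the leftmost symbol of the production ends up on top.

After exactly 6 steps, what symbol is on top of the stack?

H

     Stack    Input    Action
  1  $ S      b e e $  expand S → E
  2  $ E      b e e $  expand E → Q b E
  3  $ E b Q  b e e $  expand Q → ε
  4  $ E b    b e e $  match b
  5  $ E      e e $    expand E → e H S
  6  $ S H e  e e $    match e
Stack after step 6: $ S H (top = H).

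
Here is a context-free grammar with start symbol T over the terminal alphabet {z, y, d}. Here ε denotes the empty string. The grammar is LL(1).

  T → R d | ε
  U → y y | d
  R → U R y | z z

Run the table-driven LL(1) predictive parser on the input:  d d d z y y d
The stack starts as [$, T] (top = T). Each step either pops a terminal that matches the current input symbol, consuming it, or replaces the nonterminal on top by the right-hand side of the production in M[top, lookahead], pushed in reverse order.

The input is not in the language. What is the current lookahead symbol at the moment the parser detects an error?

y

step 1: stack=$ T  input=d d d z y y d $  — expand T → R d
step 2: stack=$ d R  input=d d d z y y d $  — expand R → U R y
step 3: stack=$ d y R U  input=d d d z y y d $  — expand U → d
step 4: stack=$ d y R d  input=d d d z y y d $  — match d
step 5: stack=$ d y R  input=d d z y y d $  — expand R → U R y
step 6: stack=$ d y y R U  input=d d z y y d $  — expand U → d
step 7: stack=$ d y y R d  input=d d z y y d $  — match d
step 8: stack=$ d y y R  input=d z y y d $  — expand R → U R y
step 9: stack=$ d y y y R U  input=d z y y d $  — expand U → d
step 10: stack=$ d y y y R d  input=d z y y d $  — match d
step 11: stack=$ d y y y R  input=z y y d $  — expand R → z z
step 12: stack=$ d y y y z z  input=z y y d $  — match z
step 13: stack=$ d y y y z  input=y y d $  — error: top is terminal z but lookahead is y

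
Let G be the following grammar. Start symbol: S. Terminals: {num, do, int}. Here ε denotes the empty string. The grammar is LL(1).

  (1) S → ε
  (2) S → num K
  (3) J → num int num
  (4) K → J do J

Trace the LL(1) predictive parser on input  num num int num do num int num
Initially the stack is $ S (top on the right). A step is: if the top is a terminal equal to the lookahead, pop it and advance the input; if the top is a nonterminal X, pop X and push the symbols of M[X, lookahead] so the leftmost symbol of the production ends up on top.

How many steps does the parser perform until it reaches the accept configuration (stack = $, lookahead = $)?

step 1: stack=$ S  input=num num int num do num int num $  — expand S → num K
step 2: stack=$ K num  input=num num int num do num int num $  — match num
step 3: stack=$ K  input=num int num do num int num $  — expand K → J do J
step 4: stack=$ J do J  input=num int num do num int num $  — expand J → num int num
step 5: stack=$ J do num int num  input=num int num do num int num $  — match num
step 6: stack=$ J do num int  input=int num do num int num $  — match int
step 7: stack=$ J do num  input=num do num int num $  — match num
step 8: stack=$ J do  input=do num int num $  — match do
step 9: stack=$ J  input=num int num $  — expand J → num int num
step 10: stack=$ num int num  input=num int num $  — match num
step 11: stack=$ num int  input=int num $  — match int
step 12: stack=$ num  input=num $  — match num
Accept reached after 12 steps.

12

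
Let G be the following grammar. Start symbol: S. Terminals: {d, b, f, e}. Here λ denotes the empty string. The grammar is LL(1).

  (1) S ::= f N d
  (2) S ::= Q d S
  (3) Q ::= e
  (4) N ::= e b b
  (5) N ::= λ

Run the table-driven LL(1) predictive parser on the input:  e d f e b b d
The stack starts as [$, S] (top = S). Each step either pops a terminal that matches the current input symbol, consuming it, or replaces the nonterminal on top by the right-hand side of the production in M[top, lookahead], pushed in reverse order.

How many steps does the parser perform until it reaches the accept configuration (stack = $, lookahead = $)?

11

step 1: stack=$ S  input=e d f e b b d $  — expand S ::= Q d S
step 2: stack=$ S d Q  input=e d f e b b d $  — expand Q ::= e
step 3: stack=$ S d e  input=e d f e b b d $  — match e
step 4: stack=$ S d  input=d f e b b d $  — match d
step 5: stack=$ S  input=f e b b d $  — expand S ::= f N d
step 6: stack=$ d N f  input=f e b b d $  — match f
step 7: stack=$ d N  input=e b b d $  — expand N ::= e b b
step 8: stack=$ d b b e  input=e b b d $  — match e
step 9: stack=$ d b b  input=b b d $  — match b
step 10: stack=$ d b  input=b d $  — match b
step 11: stack=$ d  input=d $  — match d
Accept reached after 11 steps.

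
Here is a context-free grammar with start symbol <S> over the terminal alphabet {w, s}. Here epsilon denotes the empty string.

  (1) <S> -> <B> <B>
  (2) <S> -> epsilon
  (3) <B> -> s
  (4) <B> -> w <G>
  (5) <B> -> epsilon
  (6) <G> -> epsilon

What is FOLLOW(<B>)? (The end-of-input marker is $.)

{$, s, w}

FIRST(<B>): from <B>->s we get {s}; from <B>->w <G> we get {w}; from <B>->epsilon we get {epsilon}. So FIRST(<B>) = {epsilon, s, w}.
FIRST(<G>): from <G>->epsilon we get {epsilon}. So FIRST(<G>) = {epsilon}.
FIRST(<S>): from <S>-><B> <B> we get {epsilon, s, w}; from <S>->epsilon we get {epsilon}. So FIRST(<S>) = {epsilon, s, w}.
FOLLOW(<S>) includes $ since <S> is the start symbol.
FOLLOW(<S>): <S> appears on no right-hand side. Thus FOLLOW(<S>) = {$}.
FOLLOW(<B>): in <S>-><B> <B> (occurrence 1), <B> is followed by <B> with FIRST {epsilon, s, w}; in <S>-><B> <B> (occurrence 1), the suffix after <B> is nullable, so FOLLOW(<B>) ⊇ FOLLOW(<S>) = {$}; in <S>-><B> <B> (occurrence 2), the suffix after <B> is empty, so FOLLOW(<B>) ⊇ FOLLOW(<S>) = {$}. Thus FOLLOW(<B>) = {$, s, w}.
FOLLOW(<G>): in <B>->w <G>, the suffix after <G> is empty, so FOLLOW(<G>) ⊇ FOLLOW(<B>) = {$, s, w}. Thus FOLLOW(<G>) = {$, s, w}.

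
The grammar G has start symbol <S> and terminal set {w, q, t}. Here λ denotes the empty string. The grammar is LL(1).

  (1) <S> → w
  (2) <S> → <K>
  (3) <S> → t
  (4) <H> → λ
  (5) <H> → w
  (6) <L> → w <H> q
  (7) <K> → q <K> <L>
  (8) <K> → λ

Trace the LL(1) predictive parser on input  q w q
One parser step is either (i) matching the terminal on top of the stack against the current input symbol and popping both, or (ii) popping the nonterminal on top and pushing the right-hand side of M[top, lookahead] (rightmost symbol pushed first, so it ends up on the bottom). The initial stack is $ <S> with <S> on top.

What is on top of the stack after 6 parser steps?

     Stack        Input    Action
  1  $ <S>        q w q $  expand <S> → <K>
  2  $ <K>        q w q $  expand <K> → q <K> <L>
  3  $ <L> <K> q  q w q $  match q
  4  $ <L> <K>    w q $    expand <K> → λ
  5  $ <L>        w q $    expand <L> → w <H> q
  6  $ q <H> w    w q $    match w
Stack after step 6: $ q <H> (top = <H>).

<H>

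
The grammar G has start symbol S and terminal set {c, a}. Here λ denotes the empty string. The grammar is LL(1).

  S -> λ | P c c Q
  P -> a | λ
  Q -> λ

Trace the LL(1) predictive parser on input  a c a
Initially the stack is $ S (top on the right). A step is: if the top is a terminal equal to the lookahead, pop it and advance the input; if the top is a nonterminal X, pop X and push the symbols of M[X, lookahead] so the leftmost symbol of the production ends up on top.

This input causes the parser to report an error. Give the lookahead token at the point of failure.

step 1: stack=$ S  input=a c a $  — expand S -> P c c Q
step 2: stack=$ Q c c P  input=a c a $  — expand P -> a
step 3: stack=$ Q c c a  input=a c a $  — match a
step 4: stack=$ Q c c  input=c a $  — match c
step 5: stack=$ Q c  input=a $  — error: top is terminal c but lookahead is a

a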